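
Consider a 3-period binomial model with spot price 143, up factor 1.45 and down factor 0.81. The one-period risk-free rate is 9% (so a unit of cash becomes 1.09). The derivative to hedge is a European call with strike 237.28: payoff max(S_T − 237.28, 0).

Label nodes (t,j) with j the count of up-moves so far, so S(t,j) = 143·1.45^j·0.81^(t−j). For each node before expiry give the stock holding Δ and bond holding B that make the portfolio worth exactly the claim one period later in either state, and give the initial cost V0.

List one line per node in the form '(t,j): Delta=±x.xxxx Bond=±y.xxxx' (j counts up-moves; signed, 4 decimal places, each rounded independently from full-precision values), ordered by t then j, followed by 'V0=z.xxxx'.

(0,0): Delta=0.3670 Bond=-38.0777
(1,0): Delta=0.0339 Bond=-2.9140
(1,1): Delta=0.6063 Bond=-91.1214
(2,0): Delta=0.0000 Bond=0.0000
(2,1): Delta=0.0582 Bond=-7.2600
(2,2): Delta=1.0000 Bond=-217.6881
V0=14.4063

No-arbitrage ⇒ martingale measure with p* = (R−d)/(u−d) = 0.4375.
Terminal payoffs: V(3,0)=0.0000, V(3,1)=0.0000, V(3,2)=6.2526, V(3,3)=198.6734
  t=2,j=0: stock 93.8223 → up 136.0423 (V=0.0000), down 75.9961 (V=0.0000). Price 0.0000; hedge Δ=0.0000, bond B=0.0000.
  t=2,j=1: stock 167.9535 → up 243.5326 (V=6.2526), down 136.0423 (V=0.0000). Price 2.5096; hedge Δ=0.0582, bond B=-7.2600.
  t=2,j=2: stock 300.6575 → up 435.9534 (V=198.6734), down 243.5326 (V=6.2526). Price 82.9694; hedge Δ=1.0000, bond B=-217.6881.
  t=1,j=0: stock 115.8300 → up 167.9535 (V=2.5096), down 93.8223 (V=0.0000). Price 1.0073; hedge Δ=0.0339, bond B=-2.9140.
  t=1,j=1: stock 207.3500 → up 300.6575 (V=82.9694), down 167.9535 (V=2.5096). Price 34.5971; hedge Δ=0.6063, bond B=-91.1214.
  t=0,j=0: stock 143.0000 → up 207.3500 (V=34.5971), down 115.8300 (V=1.0073). Price 14.4063; hedge Δ=0.3670, bond B=-38.0777.
The time-0 hedge costs 14.4063, which is the no-arbitrage price.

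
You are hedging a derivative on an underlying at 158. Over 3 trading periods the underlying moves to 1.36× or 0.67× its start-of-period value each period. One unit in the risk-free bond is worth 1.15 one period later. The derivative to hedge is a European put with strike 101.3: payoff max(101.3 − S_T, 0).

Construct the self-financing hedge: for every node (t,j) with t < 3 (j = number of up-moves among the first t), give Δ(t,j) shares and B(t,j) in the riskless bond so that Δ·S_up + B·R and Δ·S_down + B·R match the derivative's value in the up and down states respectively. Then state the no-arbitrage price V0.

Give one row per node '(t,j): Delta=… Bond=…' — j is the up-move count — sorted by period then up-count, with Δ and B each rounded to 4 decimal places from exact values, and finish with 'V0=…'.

No-arbitrage ⇒ martingale measure with p* = (R−d)/(u−d) = 0.6957.
Terminal payoffs: V(3,0)=53.7794, V(3,1)=4.8404, V(3,2)=0.0000, V(3,3)=0.0000
  t=2,j=0: stock 70.9262 → up 96.4596 (V=4.8404), down 47.5206 (V=53.7794). Price 17.1608; hedge Δ=-1.0000, bond B=88.0870.
  t=2,j=1: stock 143.9696 → up 195.7987 (V=0.0000), down 96.4596 (V=4.8404). Price 1.2810; hedge Δ=-0.0487, bond B=8.2960.
  t=2,j=2: stock 292.2368 → up 397.4420 (V=0.0000), down 195.7987 (V=0.0000). Price 0.0000; hedge Δ=0.0000, bond B=0.0000.
  t=1,j=0: stock 105.8600 → up 143.9696 (V=1.2810), down 70.9262 (V=17.1608). Price 5.3165; hedge Δ=-0.2174, bond B=28.3306.
  t=1,j=1: stock 214.8800 → up 292.2368 (V=0.0000), down 143.9696 (V=1.2810). Price 0.3390; hedge Δ=-0.0086, bond B=2.1955.
  t=0,j=0: stock 158.0000 → up 214.8800 (V=0.3390), down 105.8600 (V=5.3165). Price 1.6121; hedge Δ=-0.0457, bond B=8.8258.
Check: Δ(0,0)·S0 + B(0,0) = 1.6121 = V0.

(0,0): Delta=-0.0457 Bond=8.8258
(1,0): Delta=-0.2174 Bond=28.3306
(1,1): Delta=-0.0086 Bond=2.1955
(2,0): Delta=-1.0000 Bond=88.0870
(2,1): Delta=-0.0487 Bond=8.2960
(2,2): Delta=0.0000 Bond=0.0000
V0=1.6121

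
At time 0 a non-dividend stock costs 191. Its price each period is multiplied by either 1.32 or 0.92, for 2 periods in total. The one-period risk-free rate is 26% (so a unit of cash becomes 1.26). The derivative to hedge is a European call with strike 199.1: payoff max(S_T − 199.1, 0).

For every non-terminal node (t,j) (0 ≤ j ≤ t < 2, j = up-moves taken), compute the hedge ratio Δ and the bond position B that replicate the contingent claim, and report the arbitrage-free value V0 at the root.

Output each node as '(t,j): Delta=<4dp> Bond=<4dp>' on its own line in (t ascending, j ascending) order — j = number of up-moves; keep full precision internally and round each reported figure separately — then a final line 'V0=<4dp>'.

(0,0): Delta=0.9417 Bond=-113.7367
(1,0): Delta=0.4674 Bond=-59.9650
(1,1): Delta=1.0000 Bond=-158.0159
V0=66.1212

Since d<R<u, set p* = (R−d)/(u−d) = 0.8500; price each node as the discounted p*-expectation of its children.
Terminal payoffs: V(2,0)=0.0000, V(2,1)=32.8504, V(2,2)=133.6984
(1,0): S=175.7200. Δ = (V_up−V_dn)/(S_up−S_dn) = (32.8504−0.0000)/(231.9504−161.6624) = 0.4674. V = [p*·32.8504 + (1−p*)·0.0000]/1.26 = 22.1610. B = V − Δ·S = -59.9650.
(1,1): S=252.1200. Δ = (V_up−V_dn)/(S_up−S_dn) = (133.6984−32.8504)/(332.7984−231.9504) = 1.0000. V = [p*·133.6984 + (1−p*)·32.8504]/1.26 = 94.1041. B = V − Δ·S = -158.0159.
(0,0): S=191.0000. Δ = (V_up−V_dn)/(S_up−S_dn) = (94.1041−22.1610)/(252.1200−175.7200) = 0.9417. V = [p*·94.1041 + (1−p*)·22.1610]/1.26 = 66.1212. B = V − Δ·S = -113.7367.
Root portfolio cost Δ·191+B reproduces V0=66.1212.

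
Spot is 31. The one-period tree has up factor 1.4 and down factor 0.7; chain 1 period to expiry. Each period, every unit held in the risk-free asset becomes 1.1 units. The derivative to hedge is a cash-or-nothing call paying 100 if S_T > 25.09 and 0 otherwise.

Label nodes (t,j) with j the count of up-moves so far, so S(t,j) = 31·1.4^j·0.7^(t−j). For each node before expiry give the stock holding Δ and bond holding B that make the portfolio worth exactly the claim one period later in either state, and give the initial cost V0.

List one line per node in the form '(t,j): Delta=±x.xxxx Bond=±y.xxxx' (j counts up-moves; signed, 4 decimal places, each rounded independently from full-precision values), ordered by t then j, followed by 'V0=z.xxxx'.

No-arbitrage ⇒ martingale measure with p* = (R−d)/(u−d) = 0.5714.
Payoff layer (t=1): V(1,0)=0.0000, V(1,1)=100.0000
(0,0): S=31.0000. Δ = (V_up−V_dn)/(S_up−S_dn) = (100.0000−0.0000)/(43.4000−21.7000) = 4.6083. V = [p*·100.0000 + (1−p*)·0.0000]/1.1 = 51.9481. B = V − Δ·S = -90.9091.
The time-0 hedge costs 51.9481, which is the no-arbitrage price.

(0,0): Delta=4.6083 Bond=-90.9091
V0=51.9481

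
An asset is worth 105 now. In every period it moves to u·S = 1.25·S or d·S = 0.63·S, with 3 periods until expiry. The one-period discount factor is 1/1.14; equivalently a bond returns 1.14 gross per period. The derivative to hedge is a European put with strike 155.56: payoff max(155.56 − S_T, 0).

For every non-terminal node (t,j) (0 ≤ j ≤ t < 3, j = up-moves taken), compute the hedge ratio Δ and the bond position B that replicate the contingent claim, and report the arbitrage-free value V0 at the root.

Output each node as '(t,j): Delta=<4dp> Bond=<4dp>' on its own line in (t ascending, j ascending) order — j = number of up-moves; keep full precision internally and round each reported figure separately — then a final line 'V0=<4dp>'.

(0,0): Delta=-0.6040 Bond=82.0183
(1,0): Delta=-1.0000 Bond=119.6984
(1,1): Delta=-0.5609 Bond=87.8504
(2,0): Delta=-1.0000 Bond=136.4561
(2,1): Delta=-1.0000 Bond=136.4561
(2,2): Delta=-0.5132 Bond=92.3186
V0=18.6017

Under the risk-neutral measure, an up-move has probability p* = (R−d)/(u−d) = 0.8226 and values discount at R = 1.14.
Terminal values V(3,·): V(3,0)=129.3051, V(3,1)=103.4669, V(3,2)=52.2006, V(3,3)=0.0000
Node (2,0) S=41.6745: V=(p*·103.4669+(1−p*)·129.3051)/1.14=94.7816; Δ=(103.4669−129.3051)/(52.0931−26.2549)=-1.0000; B=V−Δ·S=136.4561
Node (2,1) S=82.6875: V=(p*·52.2006+(1−p*)·103.4669)/1.14=53.7686; Δ=(52.2006−103.4669)/(103.3594−52.0931)=-1.0000; B=V−Δ·S=136.4561
Node (2,2) S=164.0625: V=(p*·0.0000+(1−p*)·52.2006)/1.14=8.1240; Δ=(0.0000−52.2006)/(205.0781−103.3594)=-0.5132; B=V−Δ·S=92.3186
Node (1,0) S=66.1500: V=(p*·53.7686+(1−p*)·94.7816)/1.14=53.5484; Δ=(53.7686−94.7816)/(82.6875−41.6745)=-1.0000; B=V−Δ·S=119.6984
Node (1,1) S=131.2500: V=(p*·8.1240+(1−p*)·53.7686)/1.14=14.2301; Δ=(8.1240−53.7686)/(164.0625−82.6875)=-0.5609; B=V−Δ·S=87.8504
Node (0,0) S=105.0000: V=(p*·14.2301+(1−p*)·53.5484)/1.14=18.6017; Δ=(14.2301−53.5484)/(131.2500−66.1500)=-0.6040; B=V−Δ·S=82.0183
Each (Δ,B) replicates both successor values, so the strategy is self-financing and V0 is arbitrage-free.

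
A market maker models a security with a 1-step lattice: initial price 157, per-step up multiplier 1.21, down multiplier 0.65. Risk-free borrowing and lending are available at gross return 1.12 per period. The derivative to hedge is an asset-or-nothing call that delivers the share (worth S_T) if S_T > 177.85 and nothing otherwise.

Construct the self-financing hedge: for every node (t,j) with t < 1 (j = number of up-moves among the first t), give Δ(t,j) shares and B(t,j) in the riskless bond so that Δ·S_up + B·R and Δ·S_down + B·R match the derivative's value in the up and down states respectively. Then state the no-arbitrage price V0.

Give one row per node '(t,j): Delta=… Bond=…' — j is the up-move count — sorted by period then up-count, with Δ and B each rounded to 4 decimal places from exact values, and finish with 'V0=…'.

No-arbitrage ⇒ martingale measure with p* = (R−d)/(u−d) = 0.8393.
At expiry t=1: V(1,0)=0.0000, V(1,1)=189.9700
(0,0): S=157.0000. Δ = (V_up−V_dn)/(S_up−S_dn) = (189.9700−0.0000)/(189.9700−102.0500) = 2.1607. V = [p*·189.9700 + (1−p*)·0.0000]/1.12 = 142.3563. B = V − Δ·S = -196.8758.
The time-0 hedge costs 142.3563, which is the no-arbitrage price.

(0,0): Delta=2.1607 Bond=-196.8758
V0=142.3563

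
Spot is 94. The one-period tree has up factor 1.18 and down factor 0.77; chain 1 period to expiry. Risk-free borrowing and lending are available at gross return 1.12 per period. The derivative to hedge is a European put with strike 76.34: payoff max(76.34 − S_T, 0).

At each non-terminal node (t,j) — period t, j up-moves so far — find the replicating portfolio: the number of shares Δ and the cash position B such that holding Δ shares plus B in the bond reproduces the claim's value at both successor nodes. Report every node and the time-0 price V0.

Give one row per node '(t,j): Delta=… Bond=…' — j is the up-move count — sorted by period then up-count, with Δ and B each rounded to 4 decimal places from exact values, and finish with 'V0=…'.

Risk-neutral probability p* = (R−d)/(u−d) = (1.12−0.77)/(1.18−0.77) = 0.8537.
Terminal values V(1,·): V(1,0)=3.9600, V(1,1)=0.0000
  t=0,j=0: stock 94.0000 → up 110.9200 (V=0.0000), down 72.3800 (V=3.9600). Price 0.5174; hedge Δ=-0.1028, bond B=10.1760.
Root portfolio cost Δ·94+B reproduces V0=0.5174.

(0,0): Delta=-0.1028 Bond=10.1760
V0=0.5174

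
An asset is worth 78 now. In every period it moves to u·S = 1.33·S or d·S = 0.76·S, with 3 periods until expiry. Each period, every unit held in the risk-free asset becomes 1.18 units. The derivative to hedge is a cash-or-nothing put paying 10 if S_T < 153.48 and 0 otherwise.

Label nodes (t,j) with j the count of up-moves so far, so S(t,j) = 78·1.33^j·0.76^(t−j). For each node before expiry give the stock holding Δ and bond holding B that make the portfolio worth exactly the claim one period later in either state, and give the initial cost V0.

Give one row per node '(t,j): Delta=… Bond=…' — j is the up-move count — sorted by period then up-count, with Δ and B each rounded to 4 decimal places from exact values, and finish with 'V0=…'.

Since d<R<u, set p* = (R−d)/(u−d) = 0.7368; price each node as the discounted p*-expectation of its children.
Payoff layer (t=3): V(3,0)=10.0000, V(3,1)=10.0000, V(3,2)=10.0000, V(3,3)=0.0000
  t=2,j=0: stock 45.0528 → up 59.9202 (V=10.0000), down 34.2401 (V=10.0000). Price 8.4746; hedge Δ=0.0000, bond B=8.4746.
  t=2,j=1: stock 78.8424 → up 104.8604 (V=10.0000), down 59.9202 (V=10.0000). Price 8.4746; hedge Δ=0.0000, bond B=8.4746.
  t=2,j=2: stock 137.9742 → up 183.5057 (V=0.0000), down 104.8604 (V=10.0000). Price 2.2302; hedge Δ=-0.1272, bond B=19.7740.
  t=1,j=0: stock 59.2800 → up 78.8424 (V=8.4746), down 45.0528 (V=8.4746). Price 7.1818; hedge Δ=0.0000, bond B=7.1818.
  t=1,j=1: stock 103.7400 → up 137.9742 (V=2.2302), down 78.8424 (V=8.4746). Price 3.2826; hedge Δ=-0.1056, bond B=14.2377.
  t=0,j=0: stock 78.0000 → up 103.7400 (V=3.2826), down 59.2800 (V=7.1818). Price 3.6514; hedge Δ=-0.0877, bond B=10.4923.
Check: Δ(0,0)·S0 + B(0,0) = 3.6514 = V0.

(0,0): Delta=-0.0877 Bond=10.4923
(1,0): Delta=0.0000 Bond=7.1818
(1,1): Delta=-0.1056 Bond=14.2377
(2,0): Delta=0.0000 Bond=8.4746
(2,1): Delta=0.0000 Bond=8.4746
(2,2): Delta=-0.1272 Bond=19.7740
V0=3.6514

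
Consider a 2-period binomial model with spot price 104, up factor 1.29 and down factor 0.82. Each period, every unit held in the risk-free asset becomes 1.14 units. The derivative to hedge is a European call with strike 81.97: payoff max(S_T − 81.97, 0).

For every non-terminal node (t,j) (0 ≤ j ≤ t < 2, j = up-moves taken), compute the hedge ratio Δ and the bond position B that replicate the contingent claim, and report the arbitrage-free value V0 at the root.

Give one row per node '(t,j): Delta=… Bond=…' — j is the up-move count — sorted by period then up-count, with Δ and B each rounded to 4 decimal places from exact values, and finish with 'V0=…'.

No-arbitrage ⇒ martingale measure with p* = (R−d)/(u−d) = 0.6809.
Terminal values V(2,·): V(2,0)=0.0000, V(2,1)=28.0412, V(2,2)=91.0964
  t=1,j=0: stock 85.2800 → up 110.0112 (V=28.0412), down 69.9296 (V=0.0000). Price 16.7473; hedge Δ=0.6996, bond B=-42.9149.
  t=1,j=1: stock 134.1600 → up 173.0664 (V=91.0964), down 110.0112 (V=28.0412). Price 62.2565; hedge Δ=1.0000, bond B=-71.9035.
  t=0,j=0: stock 104.0000 → up 134.1600 (V=62.2565), down 85.2800 (V=16.7473). Price 41.8704; hedge Δ=0.9310, bond B=-54.9577.
Each (Δ,B) replicates both successor values, so the strategy is self-financing and V0 is arbitrage-free.

(0,0): Delta=0.9310 Bond=-54.9577
(1,0): Delta=0.6996 Bond=-42.9149
(1,1): Delta=1.0000 Bond=-71.9035
V0=41.8704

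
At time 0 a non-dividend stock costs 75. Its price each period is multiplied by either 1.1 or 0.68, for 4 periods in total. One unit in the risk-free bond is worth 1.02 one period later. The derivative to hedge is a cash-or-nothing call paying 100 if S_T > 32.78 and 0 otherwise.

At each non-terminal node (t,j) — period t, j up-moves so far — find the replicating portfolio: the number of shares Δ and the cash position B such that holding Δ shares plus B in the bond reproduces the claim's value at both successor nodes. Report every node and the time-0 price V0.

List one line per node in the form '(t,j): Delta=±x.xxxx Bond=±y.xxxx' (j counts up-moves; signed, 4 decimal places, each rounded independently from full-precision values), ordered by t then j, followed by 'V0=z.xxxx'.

Since d<R<u, set p* = (R−d)/(u−d) = 0.8095; price each node as the discounted p*-expectation of its children.
Terminal values V(4,·): V(4,0)=0.0000, V(4,1)=0.0000, V(4,2)=100.0000, V(4,3)=100.0000, V(4,4)=100.0000
  t=3,j=0: stock 23.5824 → up 25.9406 (V=0.0000), down 16.0360 (V=0.0000). Price 0.0000; hedge Δ=0.0000, bond B=0.0000.
  t=3,j=1: stock 38.1480 → up 41.9628 (V=100.0000), down 25.9406 (V=0.0000). Price 79.3651; hedge Δ=6.2414, bond B=-158.7302.
  t=3,j=2: stock 61.7100 → up 67.8810 (V=100.0000), down 41.9628 (V=100.0000). Price 98.0392; hedge Δ=0.0000, bond B=98.0392.
  t=3,j=3: stock 99.8250 → up 109.8075 (V=100.0000), down 67.8810 (V=100.0000). Price 98.0392; hedge Δ=0.0000, bond B=98.0392.
  t=2,j=0: stock 34.6800 → up 38.1480 (V=79.3651), down 23.5824 (V=0.0000). Price 62.9882; hedge Δ=5.4488, bond B=-125.9763.
  t=2,j=1: stock 56.1000 → up 61.7100 (V=98.0392), down 38.1480 (V=79.3651). Price 92.6296; hedge Δ=0.7926, bond B=48.1674.
  t=2,j=2: stock 90.7500 → up 99.8250 (V=98.0392), down 61.7100 (V=98.0392). Price 96.1169; hedge Δ=0.0000, bond B=96.1169.
  t=1,j=0: stock 51.0000 → up 56.1000 (V=92.6296), down 34.6800 (V=62.9882). Price 85.2781; hedge Δ=1.3838, bond B=14.7031.
  t=1,j=1: stock 82.5000 → up 90.7500 (V=96.1169), down 56.1000 (V=92.6296). Price 93.5810; hedge Δ=0.1006, bond B=85.2781.
  t=0,j=0: stock 75.0000 → up 82.5000 (V=93.5810), down 51.0000 (V=85.2781). Price 90.1956; hedge Δ=0.2636, bond B=70.4267.
Self-financing check: at every node Δ·S+B equals the discounted successor values.

(0,0): Delta=0.2636 Bond=70.4267
(1,0): Delta=1.3838 Bond=14.7031
(1,1): Delta=0.1006 Bond=85.2781
(2,0): Delta=5.4488 Bond=-125.9763
(2,1): Delta=0.7926 Bond=48.1674
(2,2): Delta=0.0000 Bond=96.1169
(3,0): Delta=0.0000 Bond=0.0000
(3,1): Delta=6.2414 Bond=-158.7302
(3,2): Delta=0.0000 Bond=98.0392
(3,3): Delta=0.0000 Bond=98.0392
V0=90.1956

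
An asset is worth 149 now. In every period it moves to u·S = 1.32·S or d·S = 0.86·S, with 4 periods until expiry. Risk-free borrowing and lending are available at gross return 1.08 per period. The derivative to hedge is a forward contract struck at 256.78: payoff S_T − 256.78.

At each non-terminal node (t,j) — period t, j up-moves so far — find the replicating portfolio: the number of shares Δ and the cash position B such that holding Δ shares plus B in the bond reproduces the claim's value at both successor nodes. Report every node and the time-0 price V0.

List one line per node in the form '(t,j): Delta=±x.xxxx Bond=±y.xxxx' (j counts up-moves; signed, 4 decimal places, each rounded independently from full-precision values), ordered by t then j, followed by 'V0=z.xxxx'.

No-arbitrage ⇒ martingale measure with p* = (R−d)/(u−d) = 0.4783.
Payoff layer (t=4): V(4,0)=-175.2758, V(4,1)=-131.6805, V(4,2)=-64.7668, V(4,3)=37.9379, V(4,4)=195.5777
  t=3,j=0: stock 94.7723 → up 125.0995 (V=-131.6805), down 81.5042 (V=-175.2758). Price -142.9869; hedge Δ=1.0000, bond B=-237.7593.
  t=3,j=1: stock 145.4645 → up 192.0132 (V=-64.7668), down 125.0995 (V=-131.6805). Price -92.2947; hedge Δ=1.0000, bond B=-237.7593.
  t=3,j=2: stock 223.2711 → up 294.7179 (V=37.9379), down 192.0132 (V=-64.7668). Price -14.4881; hedge Δ=1.0000, bond B=-237.7593.
  t=3,j=3: stock 342.6952 → up 452.3577 (V=195.5777), down 294.7179 (V=37.9379). Price 104.9360; hedge Δ=1.0000, bond B=-237.7593.
  t=2,j=0: stock 110.2004 → up 145.4645 (V=-92.2947), down 94.7723 (V=-142.9869). Price -109.9471; hedge Δ=1.0000, bond B=-220.1475.
  t=2,j=1: stock 169.1448 → up 223.2711 (V=-14.4881), down 145.4645 (V=-92.2947). Price -51.0027; hedge Δ=1.0000, bond B=-220.1475.
  t=2,j=2: stock 259.6176 → up 342.6952 (V=104.9360), down 223.2711 (V=-14.4881). Price 39.4701; hedge Δ=1.0000, bond B=-220.1475.
  t=1,j=0: stock 128.1400 → up 169.1448 (V=-51.0027), down 110.2004 (V=-109.9471). Price -75.7002; hedge Δ=1.0000, bond B=-203.8402.
  t=1,j=1: stock 196.6800 → up 259.6176 (V=39.4701), down 169.1448 (V=-51.0027). Price -7.1602; hedge Δ=1.0000, bond B=-203.8402.
  t=0,j=0: stock 149.0000 → up 196.6800 (V=-7.1602), down 128.1400 (V=-75.7002). Price -39.7410; hedge Δ=1.0000, bond B=-188.7410.
Check: Δ(0,0)·S0 + B(0,0) = -39.7410 = V0.

(0,0): Delta=1.0000 Bond=-188.7410
(1,0): Delta=1.0000 Bond=-203.8402
(1,1): Delta=1.0000 Bond=-203.8402
(2,0): Delta=1.0000 Bond=-220.1475
(2,1): Delta=1.0000 Bond=-220.1475
(2,2): Delta=1.0000 Bond=-220.1475
(3,0): Delta=1.0000 Bond=-237.7593
(3,1): Delta=1.0000 Bond=-237.7593
(3,2): Delta=1.0000 Bond=-237.7593
(3,3): Delta=1.0000 Bond=-237.7593
V0=-39.7410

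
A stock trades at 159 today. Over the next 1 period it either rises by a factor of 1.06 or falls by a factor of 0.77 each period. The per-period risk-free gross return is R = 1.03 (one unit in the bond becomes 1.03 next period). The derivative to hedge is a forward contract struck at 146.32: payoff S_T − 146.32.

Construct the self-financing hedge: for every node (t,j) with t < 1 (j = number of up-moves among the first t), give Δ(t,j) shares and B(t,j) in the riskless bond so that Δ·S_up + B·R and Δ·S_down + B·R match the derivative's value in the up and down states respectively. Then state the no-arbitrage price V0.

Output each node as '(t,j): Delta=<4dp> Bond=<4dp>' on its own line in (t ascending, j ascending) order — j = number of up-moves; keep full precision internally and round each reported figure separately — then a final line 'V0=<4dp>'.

(0,0): Delta=1.0000 Bond=-142.0583
V0=16.9417

Risk-neutral probability p* = (R−d)/(u−d) = (1.03−0.77)/(1.06−0.77) = 0.8966.
Terminal values V(1,·): V(1,0)=-23.8900, V(1,1)=22.2200
  t=0,j=0: stock 159.0000 → up 168.5400 (V=22.2200), down 122.4300 (V=-23.8900). Price 16.9417; hedge Δ=1.0000, bond B=-142.0583.
Each (Δ,B) replicates both successor values, so the strategy is self-financing and V0 is arbitrage-free.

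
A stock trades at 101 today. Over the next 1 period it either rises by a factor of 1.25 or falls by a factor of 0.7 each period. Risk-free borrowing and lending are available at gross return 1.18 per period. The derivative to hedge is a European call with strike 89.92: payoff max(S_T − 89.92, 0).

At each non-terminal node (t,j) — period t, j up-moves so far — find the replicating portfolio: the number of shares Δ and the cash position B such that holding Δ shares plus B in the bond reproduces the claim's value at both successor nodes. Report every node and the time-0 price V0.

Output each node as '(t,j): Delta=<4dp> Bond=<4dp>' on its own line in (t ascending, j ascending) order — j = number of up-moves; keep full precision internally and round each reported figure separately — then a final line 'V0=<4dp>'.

Risk-neutral probability p* = (R−d)/(u−d) = (1.18−0.7)/(1.25−0.7) = 0.8727.
At expiry t=1: V(1,0)=0.0000, V(1,1)=36.3300
(0,0): S=101.0000. Δ = (V_up−V_dn)/(S_up−S_dn) = (36.3300−0.0000)/(126.2500−70.7000) = 0.6540. V = [p*·36.3300 + (1−p*)·0.0000]/1.18 = 26.8696. B = V − Δ·S = -39.1849.
Check: Δ(0,0)·S0 + B(0,0) = 26.8696 = V0.

(0,0): Delta=0.6540 Bond=-39.1849
V0=26.8696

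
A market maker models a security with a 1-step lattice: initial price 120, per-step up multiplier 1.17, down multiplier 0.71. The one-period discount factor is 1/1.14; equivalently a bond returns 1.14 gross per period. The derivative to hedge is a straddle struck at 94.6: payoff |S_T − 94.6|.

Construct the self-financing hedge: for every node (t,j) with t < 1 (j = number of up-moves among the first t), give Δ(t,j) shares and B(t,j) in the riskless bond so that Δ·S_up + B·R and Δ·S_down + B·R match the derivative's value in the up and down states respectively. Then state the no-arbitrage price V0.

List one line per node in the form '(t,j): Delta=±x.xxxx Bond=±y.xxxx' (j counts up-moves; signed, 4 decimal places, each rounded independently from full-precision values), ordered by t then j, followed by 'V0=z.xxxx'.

(0,0): Delta=0.6594 Bond=-41.0374
V0=38.0931

Since d<R<u, set p* = (R−d)/(u−d) = 0.9348; price each node as the discounted p*-expectation of its children.
At expiry t=1: V(1,0)=9.4000, V(1,1)=45.8000
Node (0,0) S=120.0000: V=(p*·45.8000+(1−p*)·9.4000)/1.14=38.0931; Δ=(45.8000−9.4000)/(140.4000−85.2000)=0.6594; B=V−Δ·S=-41.0374
Root portfolio cost Δ·120+B reproduces V0=38.0931.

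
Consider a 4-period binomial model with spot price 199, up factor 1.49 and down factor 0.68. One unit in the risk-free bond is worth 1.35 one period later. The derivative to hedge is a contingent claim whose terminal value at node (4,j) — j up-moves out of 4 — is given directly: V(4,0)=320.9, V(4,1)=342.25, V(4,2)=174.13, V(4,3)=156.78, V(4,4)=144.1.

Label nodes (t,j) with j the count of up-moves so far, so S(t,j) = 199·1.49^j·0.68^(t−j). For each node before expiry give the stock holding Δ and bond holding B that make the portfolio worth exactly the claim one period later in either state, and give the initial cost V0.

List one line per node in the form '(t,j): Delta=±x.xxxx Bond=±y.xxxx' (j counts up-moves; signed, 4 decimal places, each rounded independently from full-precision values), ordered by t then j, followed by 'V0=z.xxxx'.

(0,0): Delta=-0.0648 Bond=59.9407
(1,0): Delta=-0.2969 Bond=112.3290
(1,1): Delta=-0.0426 Bond=74.3569
(2,0): Delta=-1.3454 Bond=248.1238
(2,1): Delta=-0.1969 Bond=131.4842
(2,2): Delta=-0.0279 Bond=93.8828
(3,0): Delta=0.4212 Bond=224.4271
(3,1): Delta=-1.5138 Bond=358.0650
(3,2): Delta=-0.0713 Bond=139.7744
(3,3): Delta=-0.0238 Bond=124.0185
V0=47.0530

The replicating-portfolio and risk-neutral prices coincide; use p* = (1.35−0.68)/(1.49−0.68) = 0.8272 for the latter.
Terminal values V(4,·): V(4,0)=320.9000, V(4,1)=342.2500, V(4,2)=174.1300, V(4,3)=156.7800, V(4,4)=144.1000
(3,0): S=62.5720. Δ = (V_up−V_dn)/(S_up−S_dn) = (342.2500−320.9000)/(93.2322−42.5489) = 0.4212. V = [p*·342.2500 + (1−p*)·320.9000]/1.35 = 250.7851. B = V − Δ·S = 224.4271.
(3,1): S=137.1062. Δ = (V_up−V_dn)/(S_up−S_dn) = (174.1300−342.2500)/(204.2883−93.2322) = -1.5138. V = [p*·174.1300 + (1−p*)·342.2500]/1.35 = 150.5095. B = V − Δ·S = 358.0650.
(3,2): S=300.4239. Δ = (V_up−V_dn)/(S_up−S_dn) = (156.7800−174.1300)/(447.6317−204.2883) = -0.0713. V = [p*·156.7800 + (1−p*)·174.1300]/1.35 = 118.3546. B = V − Δ·S = 139.7744.
(3,3): S=658.2819. Δ = (V_up−V_dn)/(S_up−S_dn) = (144.1000−156.7800)/(980.8400−447.6317) = -0.0238. V = [p*·144.1000 + (1−p*)·156.7800]/1.35 = 108.3642. B = V − Δ·S = 124.0185.
(2,0): S=92.0176. Δ = (V_up−V_dn)/(S_up−S_dn) = (150.5095−250.7851)/(137.1062−62.5720) = -1.3454. V = [p*·150.5095 + (1−p*)·250.7851]/1.35 = 124.3267. B = V − Δ·S = 248.1238.
(2,1): S=201.6268. Δ = (V_up−V_dn)/(S_up−S_dn) = (118.3546−150.5095)/(300.4239−137.1062) = -0.1969. V = [p*·118.3546 + (1−p*)·150.5095]/1.35 = 91.7869. B = V − Δ·S = 131.4842.
(2,2): S=441.7999. Δ = (V_up−V_dn)/(S_up−S_dn) = (108.3642−118.3546)/(658.2819−300.4239) = -0.0279. V = [p*·108.3642 + (1−p*)·118.3546]/1.35 = 81.5488. B = V − Δ·S = 93.8828.
(1,0): S=135.3200. Δ = (V_up−V_dn)/(S_up−S_dn) = (91.7869−124.3267)/(201.6268−92.0176) = -0.2969. V = [p*·91.7869 + (1−p*)·124.3267]/1.35 = 72.1563. B = V − Δ·S = 112.3290.
(1,1): S=296.5100. Δ = (V_up−V_dn)/(S_up−S_dn) = (81.5488−91.7869)/(441.7999−201.6268) = -0.0426. V = [p*·81.5488 + (1−p*)·91.7869]/1.35 = 61.7173. B = V − Δ·S = 74.3569.
(0,0): S=199.0000. Δ = (V_up−V_dn)/(S_up−S_dn) = (61.7173−72.1563)/(296.5100−135.3200) = -0.0648. V = [p*·61.7173 + (1−p*)·72.1563]/1.35 = 47.0530. B = V − Δ·S = 59.9407.
Each (Δ,B) replicates both successor values, so the strategy is self-financing and V0 is arbitrage-free.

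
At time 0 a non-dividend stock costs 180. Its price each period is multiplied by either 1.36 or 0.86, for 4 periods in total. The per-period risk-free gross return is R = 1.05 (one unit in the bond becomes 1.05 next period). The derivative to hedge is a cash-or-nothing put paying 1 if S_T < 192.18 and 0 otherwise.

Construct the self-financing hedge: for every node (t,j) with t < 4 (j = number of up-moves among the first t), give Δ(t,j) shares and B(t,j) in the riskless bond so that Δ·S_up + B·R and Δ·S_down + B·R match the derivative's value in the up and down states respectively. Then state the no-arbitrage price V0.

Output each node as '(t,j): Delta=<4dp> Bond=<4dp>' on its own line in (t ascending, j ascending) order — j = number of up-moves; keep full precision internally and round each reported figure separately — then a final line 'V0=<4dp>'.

No-arbitrage ⇒ martingale measure with p* = (R−d)/(u−d) = 0.3800.
Terminal payoffs: V(4,0)=1.0000, V(4,1)=1.0000, V(4,2)=0.0000, V(4,3)=0.0000, V(4,4)=0.0000
  t=3,j=0: stock 114.4901 → up 155.7065 (V=1.0000), down 98.4615 (V=1.0000). Price 0.9524; hedge Δ=0.0000, bond B=0.9524.
  t=3,j=1: stock 181.0541 → up 246.2335 (V=0.0000), down 155.7065 (V=1.0000). Price 0.5905; hedge Δ=-0.0110, bond B=2.5905.
  t=3,j=2: stock 286.3181 → up 389.3926 (V=0.0000), down 246.2335 (V=0.0000). Price 0.0000; hedge Δ=0.0000, bond B=0.0000.
  t=3,j=3: stock 452.7821 → up 615.7836 (V=0.0000), down 389.3926 (V=0.0000). Price 0.0000; hedge Δ=0.0000, bond B=0.0000.
  t=2,j=0: stock 133.1280 → up 181.0541 (V=0.5905), down 114.4901 (V=0.9524). Price 0.7761; hedge Δ=-0.0054, bond B=1.4999.
  t=2,j=1: stock 210.5280 → up 286.3181 (V=0.0000), down 181.0541 (V=0.5905). Price 0.3487; hedge Δ=-0.0056, bond B=1.5296.
  t=2,j=2: stock 332.9280 → up 452.7821 (V=0.0000), down 286.3181 (V=0.0000). Price 0.0000; hedge Δ=0.0000, bond B=0.0000.
  t=1,j=0: stock 154.8000 → up 210.5280 (V=0.3487), down 133.1280 (V=0.7761). Price 0.5844; hedge Δ=-0.0055, bond B=1.4392.
  t=1,j=1: stock 244.8000 → up 332.9280 (V=0.0000), down 210.5280 (V=0.3487). Price 0.2059; hedge Δ=-0.0028, bond B=0.9032.
  t=0,j=0: stock 180.0000 → up 244.8000 (V=0.2059), down 154.8000 (V=0.5844). Price 0.4196; hedge Δ=-0.0042, bond B=1.1767.
Root portfolio cost Δ·180+B reproduces V0=0.4196.

(0,0): Delta=-0.0042 Bond=1.1767
(1,0): Delta=-0.0055 Bond=1.4392
(1,1): Delta=-0.0028 Bond=0.9032
(2,0): Delta=-0.0054 Bond=1.4999
(2,1): Delta=-0.0056 Bond=1.5296
(2,2): Delta=0.0000 Bond=0.0000
(3,0): Delta=0.0000 Bond=0.9524
(3,1): Delta=-0.0110 Bond=2.5905
(3,2): Delta=0.0000 Bond=0.0000
(3,3): Delta=0.0000 Bond=0.0000
V0=0.4196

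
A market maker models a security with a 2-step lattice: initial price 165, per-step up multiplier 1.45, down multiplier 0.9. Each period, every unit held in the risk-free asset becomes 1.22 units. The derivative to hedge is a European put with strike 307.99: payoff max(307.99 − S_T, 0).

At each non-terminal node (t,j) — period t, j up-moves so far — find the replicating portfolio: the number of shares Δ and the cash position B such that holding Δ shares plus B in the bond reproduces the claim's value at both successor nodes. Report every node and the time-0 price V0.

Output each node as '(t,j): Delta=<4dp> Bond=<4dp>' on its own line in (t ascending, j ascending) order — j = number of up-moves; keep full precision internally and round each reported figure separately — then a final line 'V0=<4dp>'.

No-arbitrage ⇒ martingale measure with p* = (R−d)/(u−d) = 0.5818.
Terminal payoffs: V(2,0)=174.3400, V(2,1)=92.6650, V(2,2)=0.0000
Node (1,0) S=148.5000: V=(p*·92.6650+(1−p*)·174.3400)/1.22=103.9508; Δ=(92.6650−174.3400)/(215.3250−133.6500)=-1.0000; B=V−Δ·S=252.4508
Node (1,1) S=239.2500: V=(p*·0.0000+(1−p*)·92.6650)/1.22=31.7630; Δ=(0.0000−92.6650)/(346.9125−215.3250)=-0.7042; B=V−Δ·S=200.2448
Node (0,0) S=165.0000: V=(p*·31.7630+(1−p*)·103.9508)/1.22=50.7792; Δ=(31.7630−103.9508)/(239.2500−148.5000)=-0.7955; B=V−Δ·S=182.0298
The time-0 hedge costs 50.7792, which is the no-arbitrage price.

(0,0): Delta=-0.7955 Bond=182.0298
(1,0): Delta=-1.0000 Bond=252.4508
(1,1): Delta=-0.7042 Bond=200.2448
V0=50.7792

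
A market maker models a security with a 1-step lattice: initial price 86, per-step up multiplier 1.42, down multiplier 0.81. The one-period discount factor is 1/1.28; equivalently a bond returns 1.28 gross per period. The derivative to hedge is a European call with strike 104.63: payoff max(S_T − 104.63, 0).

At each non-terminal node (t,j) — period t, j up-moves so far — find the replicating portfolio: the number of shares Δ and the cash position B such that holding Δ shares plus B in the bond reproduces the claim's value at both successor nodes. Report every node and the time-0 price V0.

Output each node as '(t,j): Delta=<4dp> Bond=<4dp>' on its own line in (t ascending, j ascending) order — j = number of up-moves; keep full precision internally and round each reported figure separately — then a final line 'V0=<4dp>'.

Since d<R<u, set p* = (R−d)/(u−d) = 0.7705; price each node as the discounted p*-expectation of its children.
Terminal payoffs: V(1,0)=0.0000, V(1,1)=17.4900
Node (0,0) S=86.0000: V=(p*·17.4900+(1−p*)·0.0000)/1.28=10.5280; Δ=(17.4900−0.0000)/(122.1200−69.6600)=0.3334; B=V−Δ·S=-18.1441
Root portfolio cost Δ·86+B reproduces V0=10.5280.

(0,0): Delta=0.3334 Bond=-18.1441
V0=10.5280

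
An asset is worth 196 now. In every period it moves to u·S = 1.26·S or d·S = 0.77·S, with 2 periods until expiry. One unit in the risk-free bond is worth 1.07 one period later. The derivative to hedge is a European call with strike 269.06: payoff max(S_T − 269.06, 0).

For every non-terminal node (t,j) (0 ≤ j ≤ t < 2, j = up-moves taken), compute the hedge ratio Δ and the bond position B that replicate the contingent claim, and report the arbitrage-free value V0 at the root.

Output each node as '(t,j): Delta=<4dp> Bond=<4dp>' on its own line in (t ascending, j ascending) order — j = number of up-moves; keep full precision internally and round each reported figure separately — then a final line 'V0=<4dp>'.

(0,0): Delta=0.2509 Bond=-35.3862
(1,0): Delta=0.0000 Bond=0.0000
(1,1): Delta=0.3480 Bond=-61.8432
V0=13.7868

Under the risk-neutral measure, an up-move has probability p* = (R−d)/(u−d) = 0.6122 and values discount at R = 1.07.
Terminal payoffs: V(2,0)=0.0000, V(2,1)=0.0000, V(2,2)=42.1096
(1,0): S=150.9200. Δ = (V_up−V_dn)/(S_up−S_dn) = (0.0000−0.0000)/(190.1592−116.2084) = 0.0000. V = [p*·0.0000 + (1−p*)·0.0000]/1.07 = 0.0000. B = V − Δ·S = 0.0000.
(1,1): S=246.9600. Δ = (V_up−V_dn)/(S_up−S_dn) = (42.1096−0.0000)/(311.1696−190.1592) = 0.3480. V = [p*·42.1096 + (1−p*)·0.0000]/1.07 = 24.0948. B = V − Δ·S = -61.8432.
(0,0): S=196.0000. Δ = (V_up−V_dn)/(S_up−S_dn) = (24.0948−0.0000)/(246.9600−150.9200) = 0.2509. V = [p*·24.0948 + (1−p*)·0.0000]/1.07 = 13.7868. B = V − Δ·S = -35.3862.
Self-financing check: at every node Δ·S+B equals the discounted successor values.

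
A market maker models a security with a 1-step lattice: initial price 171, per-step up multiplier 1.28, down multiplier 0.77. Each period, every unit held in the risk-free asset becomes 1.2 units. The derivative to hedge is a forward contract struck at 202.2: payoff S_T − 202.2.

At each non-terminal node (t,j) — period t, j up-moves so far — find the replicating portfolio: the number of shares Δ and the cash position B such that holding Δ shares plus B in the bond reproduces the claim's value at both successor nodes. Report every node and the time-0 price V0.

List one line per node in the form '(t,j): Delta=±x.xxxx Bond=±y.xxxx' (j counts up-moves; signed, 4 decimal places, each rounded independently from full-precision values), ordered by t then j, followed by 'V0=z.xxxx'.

Risk-neutral probability p* = (R−d)/(u−d) = (1.2−0.77)/(1.28−0.77) = 0.8431.
Payoff layer (t=1): V(1,0)=-70.5300, V(1,1)=16.6800
Node (0,0) S=171.0000: V=(p*·16.6800+(1−p*)·-70.5300)/1.2=2.5000; Δ=(16.6800−-70.5300)/(218.8800−131.6700)=1.0000; B=V−Δ·S=-168.5000
Self-financing check: at every node Δ·S+B equals the discounted successor values.

(0,0): Delta=1.0000 Bond=-168.5000
V0=2.5000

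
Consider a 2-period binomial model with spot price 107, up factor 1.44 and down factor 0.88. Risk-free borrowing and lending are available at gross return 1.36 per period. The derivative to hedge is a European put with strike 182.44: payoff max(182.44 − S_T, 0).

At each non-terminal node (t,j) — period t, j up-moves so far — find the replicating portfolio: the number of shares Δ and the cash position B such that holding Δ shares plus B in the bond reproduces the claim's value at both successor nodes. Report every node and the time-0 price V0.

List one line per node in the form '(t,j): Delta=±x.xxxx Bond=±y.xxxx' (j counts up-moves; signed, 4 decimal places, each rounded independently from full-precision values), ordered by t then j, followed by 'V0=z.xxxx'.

(0,0): Delta=-0.5852 Bond=69.9196
(1,0): Delta=-1.0000 Bond=134.1471
(1,1): Delta=-0.5430 Bond=88.5812
V0=7.3019

The replicating-portfolio and risk-neutral prices coincide; use p* = (1.36−0.88)/(1.44−0.88) = 0.8571 for the latter.
Payoff layer (t=2): V(2,0)=99.5792, V(2,1)=46.8496, V(2,2)=0.0000
Node (1,0) S=94.1600: V=(p*·46.8496+(1−p*)·99.5792)/1.36=39.9871; Δ=(46.8496−99.5792)/(135.5904−82.8608)=-1.0000; B=V−Δ·S=134.1471
Node (1,1) S=154.0800: V=(p*·0.0000+(1−p*)·46.8496)/1.36=4.9212; Δ=(0.0000−46.8496)/(221.8752−135.5904)=-0.5430; B=V−Δ·S=88.5812
Node (0,0) S=107.0000: V=(p*·4.9212+(1−p*)·39.9871)/1.36=7.3019; Δ=(4.9212−39.9871)/(154.0800−94.1600)=-0.5852; B=V−Δ·S=69.9196
Check: Δ(0,0)·S0 + B(0,0) = 7.3019 = V0.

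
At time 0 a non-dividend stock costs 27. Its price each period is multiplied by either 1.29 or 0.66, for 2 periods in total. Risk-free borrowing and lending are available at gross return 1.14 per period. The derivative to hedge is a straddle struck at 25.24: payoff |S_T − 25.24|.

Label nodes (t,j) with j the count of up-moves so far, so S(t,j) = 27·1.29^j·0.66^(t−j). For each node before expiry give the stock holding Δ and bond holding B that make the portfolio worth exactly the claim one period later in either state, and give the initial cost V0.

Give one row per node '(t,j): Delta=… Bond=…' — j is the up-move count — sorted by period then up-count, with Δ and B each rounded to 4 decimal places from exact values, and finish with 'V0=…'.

(0,0): Delta=0.5473 Bond=-4.7658
(1,0): Delta=-1.0000 Bond=22.1404
(1,1): Delta=0.7947 Bond=-14.0497
V0=10.0120

No-arbitrage ⇒ martingale measure with p* = (R−d)/(u−d) = 0.7619.
Terminal payoffs: V(2,0)=13.4788, V(2,1)=2.2522, V(2,2)=19.6907
(1,0): S=17.8200. Δ = (V_up−V_dn)/(S_up−S_dn) = (2.2522−13.4788)/(22.9878−11.7612) = -1.0000. V = [p*·2.2522 + (1−p*)·13.4788]/1.14 = 4.3204. B = V − Δ·S = 22.1404.
(1,1): S=34.8300. Δ = (V_up−V_dn)/(S_up−S_dn) = (19.6907−2.2522)/(44.9307−22.9878) = 0.7947. V = [p*·19.6907 + (1−p*)·2.2522]/1.14 = 13.6304. B = V − Δ·S = -14.0497.
(0,0): S=27.0000. Δ = (V_up−V_dn)/(S_up−S_dn) = (13.6304−4.3204)/(34.8300−17.8200) = 0.5473. V = [p*·13.6304 + (1−p*)·4.3204]/1.14 = 10.0120. B = V − Δ·S = -4.7658.
Self-financing check: at every node Δ·S+B equals the discounted successor values.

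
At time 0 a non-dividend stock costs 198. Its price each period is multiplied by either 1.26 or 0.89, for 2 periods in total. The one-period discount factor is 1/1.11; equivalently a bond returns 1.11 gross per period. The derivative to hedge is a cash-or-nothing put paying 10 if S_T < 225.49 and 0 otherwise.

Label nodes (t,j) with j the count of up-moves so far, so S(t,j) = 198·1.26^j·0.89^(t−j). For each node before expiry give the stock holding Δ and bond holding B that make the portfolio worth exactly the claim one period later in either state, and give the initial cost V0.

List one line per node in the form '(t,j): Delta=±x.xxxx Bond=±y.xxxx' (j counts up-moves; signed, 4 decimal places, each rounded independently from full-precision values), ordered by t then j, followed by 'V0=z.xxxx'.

(0,0): Delta=-0.0731 Bond=19.7244
(1,0): Delta=0.0000 Bond=9.0090
(1,1): Delta=-0.1083 Bond=30.6793
V0=5.2468

Under the risk-neutral measure, an up-move has probability p* = (R−d)/(u−d) = 0.5946 and values discount at R = 1.11.
At expiry t=2: V(2,0)=10.0000, V(2,1)=10.0000, V(2,2)=0.0000
  t=1,j=0: stock 176.2200 → up 222.0372 (V=10.0000), down 156.8358 (V=10.0000). Price 9.0090; hedge Δ=0.0000, bond B=9.0090.
  t=1,j=1: stock 249.4800 → up 314.3448 (V=0.0000), down 222.0372 (V=10.0000). Price 3.6523; hedge Δ=-0.1083, bond B=30.6793.
  t=0,j=0: stock 198.0000 → up 249.4800 (V=3.6523), down 176.2200 (V=9.0090). Price 5.2468; hedge Δ=-0.0731, bond B=19.7244.
Each (Δ,B) replicates both successor values, so the strategy is self-financing and V0 is arbitrage-free.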